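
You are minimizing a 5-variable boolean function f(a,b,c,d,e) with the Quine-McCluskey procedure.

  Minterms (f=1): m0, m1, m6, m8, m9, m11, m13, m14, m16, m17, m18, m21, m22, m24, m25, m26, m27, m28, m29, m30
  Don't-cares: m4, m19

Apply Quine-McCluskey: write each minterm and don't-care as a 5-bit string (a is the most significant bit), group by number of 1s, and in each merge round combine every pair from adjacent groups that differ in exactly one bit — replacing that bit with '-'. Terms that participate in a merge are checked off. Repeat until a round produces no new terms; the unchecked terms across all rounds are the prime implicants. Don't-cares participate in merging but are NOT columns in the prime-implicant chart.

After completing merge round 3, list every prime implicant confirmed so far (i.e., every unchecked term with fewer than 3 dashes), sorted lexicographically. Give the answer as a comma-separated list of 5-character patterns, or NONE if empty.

size-2^0 implicants → 00000(✓)  00001(✓)  00100(✓)  00110(✓)  01000(✓)  01001(✓)  01011(✓)  01101(✓)  01110(✓)  10000(✓)  10001(✓)  10010(✓)  10011(✓)  10101(✓)  10110(✓)  11000(✓)  11001(✓)  11010(✓)  11011(✓)  11100(✓)  11101(✓)  11110(✓)
size-2^1 implicants → -0000(✓)  -0001(✓)  -0110(✓)  -1000(✓)  -1001(✓)  -1011(✓)  -1101(✓)  -1110(✓)  0-000(✓)  0-001(✓)  0-110(✓)  00-00  0000-(✓)  001-0  01-01(✓)  010-1(✓)  0100-(✓)  1-000(✓)  1-001(✓)  1-010(✓)  1-011(✓)  1-101(✓)  1-110(✓)  10-01(✓)  10-10(✓)  100-0(✓)  100-1(✓)  1000-(✓)  1001-(✓)  11-00(✓)  11-01(✓)  11-10(✓)  110-0(✓)  110-1(✓)  1100-(✓)  1101-(✓)  111-0(✓)  1110-(✓)
size-2^2 implicants → --000(✓)  --001(✓)  --110  -000-(✓)  -1-01  -10-1  -100-(✓)  0-00-(✓)  1--01  1--10  1-0-0(✓)  1-0-1(✓)  1-00-(✓)  1-01-(✓)  100--(✓)  11--0  11-0-  110--(✓)
size-2^3 implicants → --00-  1-0--
Unchecked terms (primes): --00-, --110, -1-01, -10-1, 00-00, 001-0, 1--01, 1--10, 1-0--, 11--0, 11-0-

--110, -1-01, -10-1, 00-00, 001-0, 1--01, 1--10, 11--0, 11-0-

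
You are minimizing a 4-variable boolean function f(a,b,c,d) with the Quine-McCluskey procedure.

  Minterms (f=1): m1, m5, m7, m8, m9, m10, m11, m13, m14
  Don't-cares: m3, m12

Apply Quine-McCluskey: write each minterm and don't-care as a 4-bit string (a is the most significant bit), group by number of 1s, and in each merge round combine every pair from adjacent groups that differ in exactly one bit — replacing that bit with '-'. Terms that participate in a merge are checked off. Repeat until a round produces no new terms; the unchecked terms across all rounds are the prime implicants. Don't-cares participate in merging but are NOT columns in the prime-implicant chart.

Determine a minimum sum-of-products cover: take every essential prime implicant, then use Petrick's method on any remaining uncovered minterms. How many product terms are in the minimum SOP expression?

4

[col 0] 0001*, 0011*, 0101*, 0111*, 1000*, 1001*, 1010*, 1011*, 1100*, 1101*, 1110*
[col 1] -001*, -011*, -101*, 0-01*, 0-11*, 00-1*, 01-1*, 1-00*, 1-01*, 1-10*, 10-0*, 10-1*, 100-*, 101-*, 11-0*, 110-*
[col 2] --01, -0-1, 0--1, 1--0, 1-0-, 10--
Prime implicants: --01, -0-1, 0--1, 1--0, 1-0-, 10--
PI chart (minterm → PIs covering it):
  1 | --01,-0-1,0--1
  5 | --01,0--1
  7 | 0--1  (sole → essential)
  8 | 1--0,1-0-,10--
  9 | --01,-0-1,1-0-,10--
  10 | 1--0,10--
  11 | -0-1,10--
  13 | --01,1-0-
  14 | 1--0  (sole → essential)
Essential prime implicants: 0--1, 1--0
Petrick residual → --01, -0-1
Minimum SOP uses 4 PIs: c'd + b'd + a'd + ad'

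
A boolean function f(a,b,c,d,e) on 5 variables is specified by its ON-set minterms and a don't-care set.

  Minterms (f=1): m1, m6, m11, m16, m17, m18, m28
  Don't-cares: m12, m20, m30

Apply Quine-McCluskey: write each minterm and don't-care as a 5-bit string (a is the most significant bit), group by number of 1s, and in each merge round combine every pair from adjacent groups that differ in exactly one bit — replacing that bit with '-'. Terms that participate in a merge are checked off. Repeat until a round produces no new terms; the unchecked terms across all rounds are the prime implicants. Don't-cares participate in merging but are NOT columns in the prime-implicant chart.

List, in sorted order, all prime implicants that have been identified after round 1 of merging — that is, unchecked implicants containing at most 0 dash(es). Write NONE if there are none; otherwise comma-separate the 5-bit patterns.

00110, 01011

[col 0] 00001*, 00110, 01011, 01100*, 10000*, 10001*, 10010*, 10100*, 11100*, 11110*
[col 1] -0001, -1100, 1-100, 10-00, 100-0, 1000-, 111-0
Prime implicants: -0001, -1100, 00110, 01011, 1-100, 10-00, 100-0, 1000-, 111-0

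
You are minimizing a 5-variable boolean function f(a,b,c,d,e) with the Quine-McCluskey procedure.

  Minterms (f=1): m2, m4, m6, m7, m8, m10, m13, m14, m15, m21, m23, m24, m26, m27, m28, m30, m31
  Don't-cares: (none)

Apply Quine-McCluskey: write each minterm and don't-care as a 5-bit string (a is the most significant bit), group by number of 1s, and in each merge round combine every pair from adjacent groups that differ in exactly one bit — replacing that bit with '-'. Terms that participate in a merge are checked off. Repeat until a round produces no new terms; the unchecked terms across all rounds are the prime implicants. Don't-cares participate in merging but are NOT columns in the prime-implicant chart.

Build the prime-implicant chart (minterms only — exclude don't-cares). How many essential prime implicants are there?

[col 0] 00010*, 00100*, 00110*, 00111*, 01000*, 01010*, 01101*, 01110*, 01111*, 10101*, 10111*, 11000*, 11010*, 11011*, 11100*, 11110*, 11111*
[col 1] -0111*, -1000*, -1010*, -1110*, -1111*, 0-010*, 0-110*, 0-111*, 00-10*, 001-0, 0011-*, 01-10*, 010-0*, 011-1, 0111-*, 1-111*, 101-1, 11-00*, 11-10*, 11-11*, 110-0*, 1101-*, 111-0*, 1111-*
[col 2] --111, -1-10, -10-0, -111-, 0--10, 0-11-, 11--0, 11-1-
Prime implicants: --111, -1-10, -10-0, -111-, 0--10, 0-11-, 001-0, 011-1, 101-1, 11--0, 11-1-
PI chart (minterm → PIs covering it):
  2 | 0--10  (sole → essential)
  4 | 001-0  (sole → essential)
  6 | 0--10,0-11-,001-0
  7 | --111,0-11-
  8 | -10-0  (sole → essential)
  10 | -1-10,-10-0,0--10
  13 | 011-1  (sole → essential)
  14 | -1-10,-111-,0--10,0-11-
  15 | --111,-111-,0-11-,011-1
  21 | 101-1  (sole → essential)
  23 | --111,101-1
  24 | -10-0,11--0
  26 | -1-10,-10-0,11--0,11-1-
  27 | 11-1-  (sole → essential)
  28 | 11--0  (sole → essential)
  30 | -1-10,-111-,11--0,11-1-
  31 | --111,-111-,11-1-
Essential prime implicants: -10-0, 0--10, 001-0, 011-1, 101-1, 11--0, 11-1-

7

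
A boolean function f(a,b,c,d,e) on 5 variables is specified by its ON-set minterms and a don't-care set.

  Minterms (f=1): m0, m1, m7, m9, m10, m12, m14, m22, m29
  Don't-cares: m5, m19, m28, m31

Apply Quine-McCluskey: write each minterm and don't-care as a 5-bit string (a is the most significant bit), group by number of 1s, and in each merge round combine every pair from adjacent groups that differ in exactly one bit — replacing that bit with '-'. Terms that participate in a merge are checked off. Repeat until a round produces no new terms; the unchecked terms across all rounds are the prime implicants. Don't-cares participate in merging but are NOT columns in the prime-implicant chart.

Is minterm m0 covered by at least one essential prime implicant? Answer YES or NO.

YES

Round 0: 00000✓ 00001✓ 00101✓ 00111✓ 01001✓ 01010✓ 01100✓ 01110✓ 10011 10110 11100✓ 11101✓ 11111✓
Round 1: -1100 0-001 00-01 0000- 001-1 01-10 011-0 111-1 1110-
PIs = {-1100, 0-001, 00-01, 0000-, 001-1, 01-10, 011-0, 10011, 10110, 111-1, 1110-}
Coverage chart:
  m0: 0000- ←essential
  m1: 0-001,00-01,0000-
  m7: 001-1 ←essential
  m9: 0-001 ←essential
  m10: 01-10 ←essential
  m12: -1100,011-0
  m14: 01-10,011-0
  m22: 10110 ←essential
  m29: 111-1,1110-
Essential: 0-001, 0000-, 001-1, 01-10, 10110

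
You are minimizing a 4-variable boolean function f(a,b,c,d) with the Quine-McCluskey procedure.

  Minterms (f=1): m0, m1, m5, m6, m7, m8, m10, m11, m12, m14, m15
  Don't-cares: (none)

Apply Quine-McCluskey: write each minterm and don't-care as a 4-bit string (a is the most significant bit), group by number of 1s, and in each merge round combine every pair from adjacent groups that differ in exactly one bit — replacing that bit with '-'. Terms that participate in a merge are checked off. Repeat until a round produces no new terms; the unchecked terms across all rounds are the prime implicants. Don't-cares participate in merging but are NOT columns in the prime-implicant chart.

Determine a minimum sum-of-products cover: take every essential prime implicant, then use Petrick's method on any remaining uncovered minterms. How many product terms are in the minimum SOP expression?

Round 0: 0000✓ 0001✓ 0101✓ 0110✓ 0111✓ 1000✓ 1010✓ 1011✓ 1100✓ 1110✓ 1111✓
Round 1: -000 -110✓ -111✓ 0-01 000- 01-1 011-✓ 1-00✓ 1-10✓ 1-11✓ 10-0✓ 101-✓ 11-0✓ 111-✓
Round 2: -11- 1--0 1-1-
PIs = {-000, -11-, 0-01, 000-, 01-1, 1--0, 1-1-}
Coverage chart:
  m0: -000,000-
  m1: 0-01,000-
  m5: 0-01,01-1
  m6: -11- ←essential
  m7: -11-,01-1
  m8: -000,1--0
  m10: 1--0,1-1-
  m11: 1-1- ←essential
  m12: 1--0 ←essential
  m14: -11-,1--0,1-1-
  m15: -11-,1-1-
Essential: -11-, 1--0, 1-1-
Petrick residual → -000, 0-01
Min cover (5 terms): b'c'd' + bc + a'c'd + ad' + ac

5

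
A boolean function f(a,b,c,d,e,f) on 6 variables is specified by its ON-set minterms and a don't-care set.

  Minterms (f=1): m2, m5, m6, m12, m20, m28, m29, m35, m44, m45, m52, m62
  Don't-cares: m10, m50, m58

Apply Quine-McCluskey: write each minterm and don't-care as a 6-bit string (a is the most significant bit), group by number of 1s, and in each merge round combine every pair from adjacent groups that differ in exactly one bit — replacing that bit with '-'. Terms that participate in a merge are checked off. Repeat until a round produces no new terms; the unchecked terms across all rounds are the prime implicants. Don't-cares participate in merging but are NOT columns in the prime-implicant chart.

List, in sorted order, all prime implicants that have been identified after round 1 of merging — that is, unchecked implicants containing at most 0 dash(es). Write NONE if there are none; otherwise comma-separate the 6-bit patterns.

size-2^0 implicants → 000010(✓)  000101  000110(✓)  001010(✓)  001100(✓)  010100(✓)  011100(✓)  011101(✓)  100011  101100(✓)  101101(✓)  110010(✓)  110100(✓)  111010(✓)  111110(✓)
size-2^1 implicants → -01100  -10100  0-1100  00-010  000-10  01-100  01110-  10110-  11-010  111-10
Unchecked terms (primes): -01100, -10100, 0-1100, 00-010, 000-10, 000101, 01-100, 01110-, 100011, 10110-, 11-010, 111-10

000101, 100011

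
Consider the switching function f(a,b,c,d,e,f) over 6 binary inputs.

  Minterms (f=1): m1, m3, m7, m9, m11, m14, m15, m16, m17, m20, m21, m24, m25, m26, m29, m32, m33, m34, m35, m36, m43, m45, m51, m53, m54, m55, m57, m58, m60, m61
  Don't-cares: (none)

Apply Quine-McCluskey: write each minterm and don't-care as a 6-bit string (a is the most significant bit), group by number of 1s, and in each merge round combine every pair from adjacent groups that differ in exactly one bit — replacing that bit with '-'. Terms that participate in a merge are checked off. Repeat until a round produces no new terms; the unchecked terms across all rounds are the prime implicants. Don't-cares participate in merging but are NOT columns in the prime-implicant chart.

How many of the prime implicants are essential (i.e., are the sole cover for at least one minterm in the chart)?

[col 0] 000001*, 000011*, 000111*, 001001*, 001011*, 001110*, 001111*, 010000*, 010001*, 010100*, 010101*, 011000*, 011001*, 011010*, 011101*, 100000*, 100001*, 100010*, 100011*, 100100*, 101011*, 101101*, 110011*, 110101*, 110110*, 110111*, 111001*, 111010*, 111100*, 111101*
[col 1] -00001*, -00011*, -01011*, -10101*, -11001*, -11010, -11101*, 0-0001*, 0-1001*, 00-001*, 00-011*, 00-111*, 000-11*, 0000-1*, 001-11*, 0010-1*, 00111-, 01-000*, 01-001*, 01-101*, 010-00*, 010-01*, 01000-*, 01010-*, 011-01*, 0110-0, 01100-*, 1-0011, 1-1101, 10-011*, 100-00, 1000-0*, 1000-1*, 10000-*, 10001-*, 11-101*, 110-11, 1101-1, 11011-, 111-01*, 11110-
[col 2] -0-011, -000-1, -1-101, -11-01, 0--001, 00--11, 00-0-1, 01--01, 01-00-, 010-0-, 1000--
Prime implicants: -0-011, -000-1, -1-101, -11-01, -11010, 0--001, 00--11, 00-0-1, 00111-, 01--01, 01-00-, 010-0-, 0110-0, 1-0011, 1-1101, 100-00, 1000--, 110-11, 1101-1, 11011-, 11110-
PI chart (minterm → PIs covering it):
  1 | -000-1,0--001,00-0-1
  3 | -0-011,-000-1,00--11,00-0-1
  7 | 00--11  (sole → essential)
  9 | 0--001,00-0-1
  11 | -0-011,00--11,00-0-1
  14 | 00111-  (sole → essential)
  15 | 00--11,00111-
  16 | 01-00-,010-0-
  17 | 0--001,01--01,01-00-,010-0-
  20 | 010-0-  (sole → essential)
  21 | -1-101,01--01,010-0-
  24 | 01-00-,0110-0
  25 | -11-01,0--001,01--01,01-00-
  26 | -11010,0110-0
  29 | -1-101,-11-01,01--01
  32 | 100-00,1000--
  33 | -000-1,1000--
  34 | 1000--  (sole → essential)
  35 | -0-011,-000-1,1-0011,1000--
  36 | 100-00  (sole → essential)
  43 | -0-011  (sole → essential)
  45 | 1-1101  (sole → essential)
  51 | 1-0011,110-11
  53 | -1-101,1101-1
  54 | 11011-  (sole → essential)
  55 | 110-11,1101-1,11011-
  57 | -11-01  (sole → essential)
  58 | -11010  (sole → essential)
  60 | 11110-  (sole → essential)
  61 | -1-101,-11-01,1-1101,11110-
Essential prime implicants: -0-011, -11-01, -11010, 00--11, 00111-, 010-0-, 1-1101, 100-00, 1000--, 11011-, 11110-

11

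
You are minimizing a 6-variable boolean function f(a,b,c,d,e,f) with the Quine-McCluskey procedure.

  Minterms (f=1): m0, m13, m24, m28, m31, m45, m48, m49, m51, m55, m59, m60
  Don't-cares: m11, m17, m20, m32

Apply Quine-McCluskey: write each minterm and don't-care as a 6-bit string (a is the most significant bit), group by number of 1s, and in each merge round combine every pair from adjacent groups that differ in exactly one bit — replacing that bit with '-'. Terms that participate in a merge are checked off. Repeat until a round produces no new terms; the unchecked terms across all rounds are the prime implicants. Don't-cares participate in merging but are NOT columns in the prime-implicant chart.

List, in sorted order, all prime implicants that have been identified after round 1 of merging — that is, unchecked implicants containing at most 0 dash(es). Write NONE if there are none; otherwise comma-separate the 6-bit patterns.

[col 0] 000000*, 001011, 001101*, 010001*, 010100*, 011000*, 011100*, 011111, 100000*, 101101*, 110000*, 110001*, 110011*, 110111*, 111011*, 111100*
[col 1] -00000, -01101, -10001, -11100, 01-100, 011-00, 1-0000, 11-011, 110-11, 1100-1, 11000-
Prime implicants: -00000, -01101, -10001, -11100, 001011, 01-100, 011-00, 011111, 1-0000, 11-011, 110-11, 1100-1, 11000-

001011, 011111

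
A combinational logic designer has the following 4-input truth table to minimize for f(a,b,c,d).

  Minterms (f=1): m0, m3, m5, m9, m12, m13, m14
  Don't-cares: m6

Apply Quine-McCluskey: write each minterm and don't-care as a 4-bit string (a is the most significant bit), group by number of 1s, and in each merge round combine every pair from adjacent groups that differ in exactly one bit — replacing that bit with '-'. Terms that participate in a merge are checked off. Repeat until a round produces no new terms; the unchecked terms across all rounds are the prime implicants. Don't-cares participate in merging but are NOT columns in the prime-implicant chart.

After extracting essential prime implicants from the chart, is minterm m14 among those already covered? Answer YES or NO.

[col 0] 0000, 0011, 0101*, 0110*, 1001*, 1100*, 1101*, 1110*
[col 1] -101, -110, 1-01, 11-0, 110-
Prime implicants: -101, -110, 0000, 0011, 1-01, 11-0, 110-
PI chart (minterm → PIs covering it):
  0 | 0000  (sole → essential)
  3 | 0011  (sole → essential)
  5 | -101  (sole → essential)
  9 | 1-01  (sole → essential)
  12 | 11-0,110-
  13 | -101,1-01,110-
  14 | -110,11-0
Essential prime implicants: -101, 0000, 0011, 1-01

NO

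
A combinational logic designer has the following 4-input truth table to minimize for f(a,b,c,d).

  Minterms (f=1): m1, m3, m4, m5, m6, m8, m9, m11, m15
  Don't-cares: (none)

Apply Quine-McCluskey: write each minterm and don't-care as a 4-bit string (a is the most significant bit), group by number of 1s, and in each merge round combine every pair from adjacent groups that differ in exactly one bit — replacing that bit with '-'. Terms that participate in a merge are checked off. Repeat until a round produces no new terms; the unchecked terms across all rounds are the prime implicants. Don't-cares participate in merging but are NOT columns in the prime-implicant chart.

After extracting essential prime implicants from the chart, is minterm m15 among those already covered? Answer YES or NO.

size-2^0 implicants → 0001(✓)  0011(✓)  0100(✓)  0101(✓)  0110(✓)  1000(✓)  1001(✓)  1011(✓)  1111(✓)
size-2^1 implicants → -001(✓)  -011(✓)  0-01  00-1(✓)  01-0  010-  1-11  10-1(✓)  100-
size-2^2 implicants → -0-1
Unchecked terms (primes): -0-1, 0-01, 01-0, 010-, 1-11, 100-
Minterm coverage:
  m1 ⊆ -0-1,0-01
  m3 ⊆ -0-1 [E]
  m4 ⊆ 01-0,010-
  m5 ⊆ 0-01,010-
  m6 ⊆ 01-0 [E]
  m8 ⊆ 100- [E]
  m9 ⊆ -0-1,100-
  m11 ⊆ -0-1,1-11
  m15 ⊆ 1-11 [E]
E = {-0-1, 01-0, 1-11, 100-}

YES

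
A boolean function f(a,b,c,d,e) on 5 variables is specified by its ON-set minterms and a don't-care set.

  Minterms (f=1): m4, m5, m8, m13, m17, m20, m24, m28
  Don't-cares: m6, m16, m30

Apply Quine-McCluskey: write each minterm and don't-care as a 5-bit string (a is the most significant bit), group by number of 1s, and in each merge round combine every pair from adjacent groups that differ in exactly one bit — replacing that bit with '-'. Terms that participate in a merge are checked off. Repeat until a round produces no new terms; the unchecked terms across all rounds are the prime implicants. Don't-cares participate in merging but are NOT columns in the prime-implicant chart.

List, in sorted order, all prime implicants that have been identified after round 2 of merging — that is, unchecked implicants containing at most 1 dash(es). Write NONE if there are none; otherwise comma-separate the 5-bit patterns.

-0100, -1000, 0-101, 001-0, 0010-, 1000-, 111-0

[col 0] 00100*, 00101*, 00110*, 01000*, 01101*, 10000*, 10001*, 10100*, 11000*, 11100*, 11110*
[col 1] -0100, -1000, 0-101, 001-0, 0010-, 1-000*, 1-100*, 10-00*, 1000-, 11-00*, 111-0
[col 2] 1--00
Prime implicants: -0100, -1000, 0-101, 001-0, 0010-, 1--00, 1000-, 111-0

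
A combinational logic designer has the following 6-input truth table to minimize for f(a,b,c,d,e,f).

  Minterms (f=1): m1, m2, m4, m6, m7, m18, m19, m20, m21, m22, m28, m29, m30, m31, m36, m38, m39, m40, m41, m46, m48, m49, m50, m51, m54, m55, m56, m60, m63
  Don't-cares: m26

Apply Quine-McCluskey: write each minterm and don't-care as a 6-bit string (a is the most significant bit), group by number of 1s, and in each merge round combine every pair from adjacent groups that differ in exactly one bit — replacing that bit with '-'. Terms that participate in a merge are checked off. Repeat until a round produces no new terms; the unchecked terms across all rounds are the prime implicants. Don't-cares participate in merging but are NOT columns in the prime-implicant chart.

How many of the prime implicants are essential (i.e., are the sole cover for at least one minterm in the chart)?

9

Round 0: 000001 000010✓ 000100✓ 000110✓ 000111✓ 010010✓ 010011✓ 010100✓ 010101✓ 010110✓ 011010✓ 011100✓ 011101✓ 011110✓ 011111✓ 100100✓ 100110✓ 100111✓ 101000✓ 101001✓ 101110✓ 110000✓ 110001✓ 110010✓ 110011✓ 110110✓ 110111✓ 111000✓ 111100✓ 111111✓
Round 1: -00100✓ -00110✓ -00111✓ -10010✓ -10011✓ -10110✓ -11100 -11111 0-0010✓ 0-0100✓ 0-0110✓ 000-10✓ 0001-0✓ 00011-✓ 01-010✓ 01-100✓ 01-101✓ 01-110✓ 010-10✓ 01001-✓ 0101-0✓ 01010-✓ 011-10✓ 0111-0✓ 0111-1✓ 01110-✓ 01111-✓ 1-0110✓ 1-0111✓ 1-1000 10-110 1001-0✓ 10011-✓ 10100- 11-000 11-111 110-10✓ 110-11✓ 1100-0✓ 1100-1✓ 11000-✓ 11001-✓ 11011-✓ 111-00
Round 2: --0110 -001-0 -0011- -10-10 -1001- 0-0-10 0-01-0 01--10 01-1-0 01-10- 0111-- 1-011- 110-1- 1100--
PIs = {--0110, -001-0, -0011-, -10-10, -1001-, -11100, -11111, 0-0-10, 0-01-0, 000001, 01--10, 01-1-0, 01-10-, 0111--, 1-011-, 1-1000, 10-110, 10100-, 11-000, 11-111, 110-1-, 1100--, 111-00}
Coverage chart:
  m1: 000001 ←essential
  m2: 0-0-10 ←essential
  m4: -001-0,0-01-0
  m6: --0110,-001-0,-0011-,0-0-10,0-01-0
  m7: -0011- ←essential
  m18: -10-10,-1001-,0-0-10,01--10
  m19: -1001- ←essential
  m20: 0-01-0,01-1-0,01-10-
  m21: 01-10- ←essential
  m22: --0110,-10-10,0-0-10,0-01-0,01--10,01-1-0
  m28: -11100,01-1-0,01-10-,0111--
  m29: 01-10-,0111--
  m30: 01--10,01-1-0,0111--
  m31: -11111,0111--
  m36: -001-0 ←essential
  m38: --0110,-001-0,-0011-,1-011-,10-110
  m39: -0011-,1-011-
  m40: 1-1000,10100-
  m41: 10100- ←essential
  m46: 10-110 ←essential
  m48: 11-000,1100--
  m49: 1100-- ←essential
  m50: -10-10,-1001-,110-1-,1100--
  m51: -1001-,110-1-,1100--
  m54: --0110,-10-10,1-011-,110-1-
  m55: 1-011-,11-111,110-1-
  m56: 1-1000,11-000,111-00
  m60: -11100,111-00
  m63: -11111,11-111
Essential: -001-0, -0011-, -1001-, 0-0-10, 000001, 01-10-, 10-110, 10100-, 1100--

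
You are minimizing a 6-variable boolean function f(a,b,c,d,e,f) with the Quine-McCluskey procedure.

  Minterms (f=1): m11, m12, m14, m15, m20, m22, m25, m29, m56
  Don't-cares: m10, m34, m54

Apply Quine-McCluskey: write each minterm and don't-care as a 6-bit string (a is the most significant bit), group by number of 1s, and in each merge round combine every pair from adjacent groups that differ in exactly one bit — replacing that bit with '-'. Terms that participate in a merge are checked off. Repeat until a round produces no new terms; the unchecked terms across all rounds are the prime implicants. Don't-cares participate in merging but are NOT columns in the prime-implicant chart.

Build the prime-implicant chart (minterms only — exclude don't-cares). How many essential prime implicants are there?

size-2^0 implicants → 001010(✓)  001011(✓)  001100(✓)  001110(✓)  001111(✓)  010100(✓)  010110(✓)  011001(✓)  011101(✓)  100010  110110(✓)  111000
size-2^1 implicants → -10110  001-10(✓)  001-11(✓)  00101-(✓)  0011-0  00111-(✓)  0101-0  011-01
size-2^2 implicants → 001-1-
Unchecked terms (primes): -10110, 001-1-, 0011-0, 0101-0, 011-01, 100010, 111000
Minterm coverage:
  m11 ⊆ 001-1- [E]
  m12 ⊆ 0011-0 [E]
  m14 ⊆ 001-1-,0011-0
  m15 ⊆ 001-1- [E]
  m20 ⊆ 0101-0 [E]
  m22 ⊆ -10110,0101-0
  m25 ⊆ 011-01 [E]
  m29 ⊆ 011-01 [E]
  m56 ⊆ 111000 [E]
E = {001-1-, 0011-0, 0101-0, 011-01, 111000}

5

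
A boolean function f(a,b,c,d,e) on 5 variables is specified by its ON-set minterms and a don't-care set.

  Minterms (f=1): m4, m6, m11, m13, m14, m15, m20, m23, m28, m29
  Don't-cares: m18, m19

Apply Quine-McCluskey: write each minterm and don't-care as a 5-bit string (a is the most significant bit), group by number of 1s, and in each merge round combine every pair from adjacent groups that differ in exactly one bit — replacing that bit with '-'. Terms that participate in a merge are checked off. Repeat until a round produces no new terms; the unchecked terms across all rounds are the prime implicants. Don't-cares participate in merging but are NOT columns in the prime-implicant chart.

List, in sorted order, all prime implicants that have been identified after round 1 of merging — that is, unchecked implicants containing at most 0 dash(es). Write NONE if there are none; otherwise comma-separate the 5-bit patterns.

Round 0: 00100✓ 00110✓ 01011✓ 01101✓ 01110✓ 01111✓ 10010✓ 10011✓ 10100✓ 10111✓ 11100✓ 11101✓
Round 1: -0100 -1101 0-110 001-0 01-11 011-1 0111- 1-100 10-11 1001- 1110-
PIs = {-0100, -1101, 0-110, 001-0, 01-11, 011-1, 0111-, 1-100, 10-11, 1001-, 1110-}

NONE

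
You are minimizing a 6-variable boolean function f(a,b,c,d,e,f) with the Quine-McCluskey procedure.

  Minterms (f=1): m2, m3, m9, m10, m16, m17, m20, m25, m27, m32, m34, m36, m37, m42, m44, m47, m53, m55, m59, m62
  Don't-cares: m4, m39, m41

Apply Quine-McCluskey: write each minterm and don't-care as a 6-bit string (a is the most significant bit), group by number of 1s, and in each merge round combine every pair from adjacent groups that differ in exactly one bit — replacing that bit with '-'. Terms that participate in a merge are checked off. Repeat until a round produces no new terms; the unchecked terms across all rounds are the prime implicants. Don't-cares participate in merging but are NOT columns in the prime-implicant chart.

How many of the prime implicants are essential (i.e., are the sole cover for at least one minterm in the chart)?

[col 0] 000010*, 000011*, 000100*, 001001*, 001010*, 010000*, 010001*, 010100*, 011001*, 011011*, 100000*, 100010*, 100100*, 100101*, 100111*, 101001*, 101010*, 101100*, 101111*, 110101*, 110111*, 111011*, 111110
[col 1] -00010*, -00100, -01001, -01010*, -11011, 0-0100, 0-1001, 00-010*, 00001-, 01-001, 010-00, 01000-, 0110-1, 1-0101*, 1-0111*, 10-010*, 10-100, 10-111, 100-00, 1000-0, 1001-1*, 10010-, 1101-1*
[col 2] -0-010, 1-01-1
Prime implicants: -0-010, -00100, -01001, -11011, 0-0100, 0-1001, 00001-, 01-001, 010-00, 01000-, 0110-1, 1-01-1, 10-100, 10-111, 100-00, 1000-0, 10010-, 111110
PI chart (minterm → PIs covering it):
  2 | -0-010,00001-
  3 | 00001-  (sole → essential)
  9 | -01001,0-1001
  10 | -0-010  (sole → essential)
  16 | 010-00,01000-
  17 | 01-001,01000-
  20 | 0-0100,010-00
  25 | 0-1001,01-001,0110-1
  27 | -11011,0110-1
  32 | 100-00,1000-0
  34 | -0-010,1000-0
  36 | -00100,10-100,100-00,10010-
  37 | 1-01-1,10010-
  42 | -0-010  (sole → essential)
  44 | 10-100  (sole → essential)
  47 | 10-111  (sole → essential)
  53 | 1-01-1  (sole → essential)
  55 | 1-01-1  (sole → essential)
  59 | -11011  (sole → essential)
  62 | 111110  (sole → essential)
Essential prime implicants: -0-010, -11011, 00001-, 1-01-1, 10-100, 10-111, 111110

7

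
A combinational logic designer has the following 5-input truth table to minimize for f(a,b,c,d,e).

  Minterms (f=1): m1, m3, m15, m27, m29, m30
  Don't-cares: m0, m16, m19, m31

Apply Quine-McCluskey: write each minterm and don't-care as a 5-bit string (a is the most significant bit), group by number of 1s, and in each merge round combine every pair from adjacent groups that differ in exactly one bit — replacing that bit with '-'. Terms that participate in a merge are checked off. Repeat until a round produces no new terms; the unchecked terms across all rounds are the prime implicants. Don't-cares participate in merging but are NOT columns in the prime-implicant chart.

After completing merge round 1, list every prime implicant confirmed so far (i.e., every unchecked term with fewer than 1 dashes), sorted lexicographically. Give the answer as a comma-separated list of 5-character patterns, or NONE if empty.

Round 0: 00000✓ 00001✓ 00011✓ 01111✓ 10000✓ 10011✓ 11011✓ 11101✓ 11110✓ 11111✓
Round 1: -0000 -0011 -1111 000-1 0000- 1-011 11-11 111-1 1111-
PIs = {-0000, -0011, -1111, 000-1, 0000-, 1-011, 11-11, 111-1, 1111-}

NONE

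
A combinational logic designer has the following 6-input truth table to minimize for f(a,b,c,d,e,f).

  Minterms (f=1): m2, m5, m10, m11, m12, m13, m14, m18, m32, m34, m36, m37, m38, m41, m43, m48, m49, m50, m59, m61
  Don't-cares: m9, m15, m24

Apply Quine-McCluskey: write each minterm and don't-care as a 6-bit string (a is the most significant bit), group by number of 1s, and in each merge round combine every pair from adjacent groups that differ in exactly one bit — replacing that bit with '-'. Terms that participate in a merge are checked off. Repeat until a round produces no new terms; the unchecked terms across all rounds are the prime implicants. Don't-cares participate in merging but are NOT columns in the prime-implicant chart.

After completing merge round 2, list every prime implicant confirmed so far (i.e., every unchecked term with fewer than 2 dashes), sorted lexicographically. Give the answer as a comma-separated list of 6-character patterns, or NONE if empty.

-00101, 00-010, 00-101, 011000, 1-1011, 10010-, 11000-, 111101

size-2^0 implicants → 000010(✓)  000101(✓)  001001(✓)  001010(✓)  001011(✓)  001100(✓)  001101(✓)  001110(✓)  001111(✓)  010010(✓)  011000  100000(✓)  100010(✓)  100100(✓)  100101(✓)  100110(✓)  101001(✓)  101011(✓)  110000(✓)  110001(✓)  110010(✓)  111011(✓)  111101
size-2^1 implicants → -00010(✓)  -00101  -01001(✓)  -01011(✓)  -10010(✓)  0-0010(✓)  00-010  00-101  001-01(✓)  001-10(✓)  001-11(✓)  0010-1(✓)  00101-(✓)  0011-0(✓)  0011-1(✓)  00110-(✓)  00111-(✓)  1-0000(✓)  1-0010(✓)  1-1011  100-00(✓)  100-10(✓)  1000-0(✓)  1001-0(✓)  10010-  1010-1(✓)  1100-0(✓)  11000-
size-2^2 implicants → --0010  -010-1  001--1  001-1-  0011--  1-00-0  100--0
Unchecked terms (primes): --0010, -00101, -010-1, 00-010, 00-101, 001--1, 001-1-, 0011--, 011000, 1-00-0, 1-1011, 100--0, 10010-, 11000-, 111101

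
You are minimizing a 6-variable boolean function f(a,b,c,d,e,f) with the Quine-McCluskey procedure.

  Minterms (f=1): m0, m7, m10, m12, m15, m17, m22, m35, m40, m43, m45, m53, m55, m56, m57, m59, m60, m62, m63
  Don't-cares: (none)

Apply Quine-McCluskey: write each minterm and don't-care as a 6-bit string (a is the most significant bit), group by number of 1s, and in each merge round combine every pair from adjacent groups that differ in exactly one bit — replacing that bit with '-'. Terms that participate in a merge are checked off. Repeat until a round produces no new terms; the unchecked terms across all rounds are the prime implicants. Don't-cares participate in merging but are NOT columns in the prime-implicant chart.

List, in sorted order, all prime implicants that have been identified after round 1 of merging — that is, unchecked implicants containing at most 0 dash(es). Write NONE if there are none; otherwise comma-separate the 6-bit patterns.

Round 0: 000000 000111✓ 001010 001100 001111✓ 010001 010110 100011✓ 101000✓ 101011✓ 101101 110101✓ 110111✓ 111000✓ 111001✓ 111011✓ 111100✓ 111110✓ 111111✓
Round 1: 00-111 1-1000 1-1011 10-011 11-111 1101-1 111-00 111-11 1110-1 11100- 1111-0 11111-
PIs = {00-111, 000000, 001010, 001100, 010001, 010110, 1-1000, 1-1011, 10-011, 101101, 11-111, 1101-1, 111-00, 111-11, 1110-1, 11100-, 1111-0, 11111-}

000000, 001010, 001100, 010001, 010110, 101101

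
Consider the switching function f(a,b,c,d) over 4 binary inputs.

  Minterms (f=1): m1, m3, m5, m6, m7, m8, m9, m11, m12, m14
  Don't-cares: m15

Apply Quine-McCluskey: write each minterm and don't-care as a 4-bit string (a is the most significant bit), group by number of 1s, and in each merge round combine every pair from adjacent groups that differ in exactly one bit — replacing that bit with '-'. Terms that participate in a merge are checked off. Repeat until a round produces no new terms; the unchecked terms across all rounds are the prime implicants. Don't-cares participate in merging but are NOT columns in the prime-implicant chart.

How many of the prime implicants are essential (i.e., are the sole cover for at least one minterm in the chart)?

2

[col 0] 0001*, 0011*, 0101*, 0110*, 0111*, 1000*, 1001*, 1011*, 1100*, 1110*, 1111*
[col 1] -001*, -011*, -110*, -111*, 0-01*, 0-11*, 00-1*, 01-1*, 011-*, 1-00, 1-11*, 10-1*, 100-, 11-0, 111-*
[col 2] --11, -0-1, -11-, 0--1
Prime implicants: --11, -0-1, -11-, 0--1, 1-00, 100-, 11-0
PI chart (minterm → PIs covering it):
  1 | -0-1,0--1
  3 | --11,-0-1,0--1
  5 | 0--1  (sole → essential)
  6 | -11-  (sole → essential)
  7 | --11,-11-,0--1
  8 | 1-00,100-
  9 | -0-1,100-
  11 | --11,-0-1
  12 | 1-00,11-0
  14 | -11-,11-0
Essential prime implicants: -11-, 0--1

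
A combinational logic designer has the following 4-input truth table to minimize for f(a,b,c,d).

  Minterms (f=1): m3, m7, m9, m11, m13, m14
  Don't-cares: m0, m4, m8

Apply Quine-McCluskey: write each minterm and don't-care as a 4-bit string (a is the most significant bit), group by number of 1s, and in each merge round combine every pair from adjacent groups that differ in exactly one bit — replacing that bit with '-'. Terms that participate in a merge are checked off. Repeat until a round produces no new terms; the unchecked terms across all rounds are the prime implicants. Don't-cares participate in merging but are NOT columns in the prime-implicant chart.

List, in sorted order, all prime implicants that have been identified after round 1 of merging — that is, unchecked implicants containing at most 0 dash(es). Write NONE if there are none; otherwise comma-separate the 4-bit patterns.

size-2^0 implicants → 0000(✓)  0011(✓)  0100(✓)  0111(✓)  1000(✓)  1001(✓)  1011(✓)  1101(✓)  1110
size-2^1 implicants → -000  -011  0-00  0-11  1-01  10-1  100-
Unchecked terms (primes): -000, -011, 0-00, 0-11, 1-01, 10-1, 100-, 1110

1110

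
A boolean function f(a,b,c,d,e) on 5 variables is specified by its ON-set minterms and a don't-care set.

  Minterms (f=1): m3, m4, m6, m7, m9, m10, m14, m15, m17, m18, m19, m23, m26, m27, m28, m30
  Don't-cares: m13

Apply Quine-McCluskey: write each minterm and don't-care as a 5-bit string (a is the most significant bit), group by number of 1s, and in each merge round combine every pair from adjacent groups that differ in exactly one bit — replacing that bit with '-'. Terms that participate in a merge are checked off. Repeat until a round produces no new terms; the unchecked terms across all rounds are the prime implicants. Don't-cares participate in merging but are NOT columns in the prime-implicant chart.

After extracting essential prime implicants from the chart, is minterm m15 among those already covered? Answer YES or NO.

[col 0] 00011*, 00100*, 00110*, 00111*, 01001*, 01010*, 01101*, 01110*, 01111*, 10001*, 10010*, 10011*, 10111*, 11010*, 11011*, 11100*, 11110*
[col 1] -0011*, -0111*, -1010*, -1110*, 0-110*, 0-111*, 00-11*, 001-0, 0011-*, 01-01, 01-10*, 011-1, 0111-*, 1-010*, 1-011*, 10-11*, 100-1, 1001-*, 11-10*, 1101-*, 111-0
[col 2] -0-11, -1-10, 0-11-, 1-01-
Prime implicants: -0-11, -1-10, 0-11-, 001-0, 01-01, 011-1, 1-01-, 100-1, 111-0
PI chart (minterm → PIs covering it):
  3 | -0-11  (sole → essential)
  4 | 001-0  (sole → essential)
  6 | 0-11-,001-0
  7 | -0-11,0-11-
  9 | 01-01  (sole → essential)
  10 | -1-10  (sole → essential)
  14 | -1-10,0-11-
  15 | 0-11-,011-1
  17 | 100-1  (sole → essential)
  18 | 1-01-  (sole → essential)
  19 | -0-11,1-01-,100-1
  23 | -0-11  (sole → essential)
  26 | -1-10,1-01-
  27 | 1-01-  (sole → essential)
  28 | 111-0  (sole → essential)
  30 | -1-10,111-0
Essential prime implicants: -0-11, -1-10, 001-0, 01-01, 1-01-, 100-1, 111-0

NO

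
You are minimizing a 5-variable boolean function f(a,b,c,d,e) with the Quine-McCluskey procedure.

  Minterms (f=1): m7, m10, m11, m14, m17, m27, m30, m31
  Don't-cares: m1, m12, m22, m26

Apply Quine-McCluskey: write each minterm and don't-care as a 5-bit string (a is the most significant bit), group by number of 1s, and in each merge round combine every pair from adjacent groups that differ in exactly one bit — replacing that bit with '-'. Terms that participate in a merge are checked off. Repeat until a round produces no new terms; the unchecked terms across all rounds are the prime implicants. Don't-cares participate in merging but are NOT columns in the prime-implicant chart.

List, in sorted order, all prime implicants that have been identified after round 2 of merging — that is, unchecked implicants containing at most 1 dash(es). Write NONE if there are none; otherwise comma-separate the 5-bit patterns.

Round 0: 00001✓ 00111 01010✓ 01011✓ 01100✓ 01110✓ 10001✓ 10110✓ 11010✓ 11011✓ 11110✓ 11111✓
Round 1: -0001 -1010✓ -1011✓ -1110✓ 01-10✓ 0101-✓ 011-0 1-110 11-10✓ 11-11✓ 1101-✓ 1111-✓
Round 2: -1-10 -101- 11-1-
PIs = {-0001, -1-10, -101-, 00111, 011-0, 1-110, 11-1-}

-0001, 00111, 011-0, 1-110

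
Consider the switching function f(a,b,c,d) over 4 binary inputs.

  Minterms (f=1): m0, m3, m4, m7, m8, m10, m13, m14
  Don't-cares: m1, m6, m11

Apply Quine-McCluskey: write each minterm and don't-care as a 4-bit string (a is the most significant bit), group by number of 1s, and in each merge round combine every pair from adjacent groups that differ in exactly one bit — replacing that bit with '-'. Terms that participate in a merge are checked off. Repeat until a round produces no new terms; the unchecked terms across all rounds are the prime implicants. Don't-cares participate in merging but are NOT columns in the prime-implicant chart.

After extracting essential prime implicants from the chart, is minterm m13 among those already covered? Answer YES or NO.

YES

Round 0: 0000✓ 0001✓ 0011✓ 0100✓ 0110✓ 0111✓ 1000✓ 1010✓ 1011✓ 1101 1110✓
Round 1: -000 -011 -110 0-00 0-11 00-1 000- 01-0 011- 1-10 10-0 101-
PIs = {-000, -011, -110, 0-00, 0-11, 00-1, 000-, 01-0, 011-, 1-10, 10-0, 101-, 1101}
Coverage chart:
  m0: -000,0-00,000-
  m3: -011,0-11,00-1
  m4: 0-00,01-0
  m7: 0-11,011-
  m8: -000,10-0
  m10: 1-10,10-0,101-
  m13: 1101 ←essential
  m14: -110,1-10
Essential: 1101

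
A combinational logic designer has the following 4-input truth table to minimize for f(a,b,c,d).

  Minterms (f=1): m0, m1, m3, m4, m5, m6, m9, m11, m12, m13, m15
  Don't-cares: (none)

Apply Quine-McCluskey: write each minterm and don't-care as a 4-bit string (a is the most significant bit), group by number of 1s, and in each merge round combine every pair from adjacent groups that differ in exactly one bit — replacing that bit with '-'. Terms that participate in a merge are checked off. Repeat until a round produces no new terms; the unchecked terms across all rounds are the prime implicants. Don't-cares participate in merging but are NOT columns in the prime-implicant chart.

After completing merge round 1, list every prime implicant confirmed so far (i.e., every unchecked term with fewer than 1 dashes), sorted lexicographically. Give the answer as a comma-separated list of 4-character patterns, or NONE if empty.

NONE

size-2^0 implicants → 0000(✓)  0001(✓)  0011(✓)  0100(✓)  0101(✓)  0110(✓)  1001(✓)  1011(✓)  1100(✓)  1101(✓)  1111(✓)
size-2^1 implicants → -001(✓)  -011(✓)  -100(✓)  -101(✓)  0-00(✓)  0-01(✓)  00-1(✓)  000-(✓)  01-0  010-(✓)  1-01(✓)  1-11(✓)  10-1(✓)  11-1(✓)  110-(✓)
size-2^2 implicants → --01  -0-1  -10-  0-0-  1--1
Unchecked terms (primes): --01, -0-1, -10-, 0-0-, 01-0, 1--1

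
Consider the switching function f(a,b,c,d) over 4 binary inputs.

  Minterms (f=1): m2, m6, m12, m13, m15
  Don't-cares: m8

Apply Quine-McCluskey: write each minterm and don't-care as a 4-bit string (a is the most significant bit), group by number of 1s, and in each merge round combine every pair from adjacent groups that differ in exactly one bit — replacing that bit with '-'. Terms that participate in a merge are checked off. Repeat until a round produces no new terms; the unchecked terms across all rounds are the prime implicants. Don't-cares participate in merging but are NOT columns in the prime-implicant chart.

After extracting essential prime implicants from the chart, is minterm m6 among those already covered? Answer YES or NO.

YES

size-2^0 implicants → 0010(✓)  0110(✓)  1000(✓)  1100(✓)  1101(✓)  1111(✓)
size-2^1 implicants → 0-10  1-00  11-1  110-
Unchecked terms (primes): 0-10, 1-00, 11-1, 110-
Minterm coverage:
  m2 ⊆ 0-10 [E]
  m6 ⊆ 0-10 [E]
  m12 ⊆ 1-00,110-
  m13 ⊆ 11-1,110-
  m15 ⊆ 11-1 [E]
E = {0-10, 11-1}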